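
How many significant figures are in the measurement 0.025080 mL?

5

0.025080: leading zeros are not significant; trailing zeros after a decimal point are significant; zeros between nonzero digits are significant.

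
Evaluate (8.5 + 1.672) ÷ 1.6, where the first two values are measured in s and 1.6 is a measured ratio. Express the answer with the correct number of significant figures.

8.5 s + 1.672 s = 10.172 s; the sum is limited to 1 decimal place (3 s.f.).
Carrying full precision, 10.172 ÷ 1.6 = 6.3575 s; 1.6 has 2 s.f., so the result keeps min(3, 2) = 2 s.f.
Rounded to 2 significant figures: 6.4 s.

6.4 s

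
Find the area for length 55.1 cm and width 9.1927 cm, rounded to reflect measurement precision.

507 cm²

area = 55.1 cm × 9.1927 cm = 506.51777 cm².
55.1 has 3 significant figures; 9.1927 has 5.
Division/multiplication keeps the fewest: 3 significant figures.
Rounded: 507 cm².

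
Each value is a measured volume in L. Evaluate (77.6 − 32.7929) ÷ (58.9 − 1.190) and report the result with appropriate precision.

77.6 − 32.7929 = 44.8071, limited to 1 d.p. → 3 s.f.; 58.9 − 1.190 = 57.710, limited to 1 d.p. → 3 s.f.
Carrying full precision, 44.8071 ÷ 57.710 = 0.776418298388…; keep min(3, 3) = 3 s.f.
Rounded to 3 significant figures: 0.776.

0.776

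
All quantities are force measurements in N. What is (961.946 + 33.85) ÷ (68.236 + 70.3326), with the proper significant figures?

7.1863

961.946 + 33.85 = 995.796, limited to 2 d.p. → 5 s.f.; 68.236 + 70.3326 = 138.5686, limited to 3 d.p. → 6 s.f.
Carrying full precision, 995.796 ÷ 138.5686 = 7.18630339052…; keep min(5, 6) = 5 s.f.
Rounded to 5 significant figures: 7.1863.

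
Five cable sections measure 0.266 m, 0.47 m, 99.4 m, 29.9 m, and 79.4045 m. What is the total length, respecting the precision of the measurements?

209.4 m

0.266 m + 0.47 m + 99.4 m + 29.9 m + 79.4045 m = 209.4405 m.
Addition/subtraction keeps the fewest decimal places: 0.266 → 3 decimal places, 0.47 → 2 decimal places, 99.4 → 1 decimal place, 29.9 → 1 decimal place, 79.4045 → 4 decimal places; limit is 1.
Rounded to 1 decimal place: 209.4 m.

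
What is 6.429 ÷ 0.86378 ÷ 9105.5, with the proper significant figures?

8.174 × 10⁻⁴

6.429 ÷ 0.86378 ÷ 9105.5 = 0.00081740348106…
Multiplication/division keeps the fewest significant figures: 6.429 → 4 s.f., 0.86378 → 5 s.f., 9105.5 → 5 s.f.; limit is 4.
Rounded to 4 significant figures: 8.174 × 10⁻⁴.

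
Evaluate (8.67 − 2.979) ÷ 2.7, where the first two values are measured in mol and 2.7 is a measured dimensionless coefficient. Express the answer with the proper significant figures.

8.67 mol − 2.979 mol = 5.691 mol; the difference is limited to 2 decimal places (3 s.f.).
Carrying full precision, 5.691 ÷ 2.7 = 2.10777777778… mol; 2.7 has 2 s.f., so the result keeps min(3, 2) = 2 s.f.
Rounded to 2 significant figures: 2.1 mol.

2.1 mol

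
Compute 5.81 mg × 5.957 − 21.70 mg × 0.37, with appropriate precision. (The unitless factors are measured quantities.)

26.6 mg

5.81 × 5.957 = 34.61017 → 34.6 mg (3 s.f., last digit at the 10^-1 place).
21.70 × 0.37 = 8.029 → 8.0 mg (2 s.f., last digit at the 10^-1 place).
Difference: 26.58117 mg; keep the coarser place, 10^-1.
Result: 26.6 mg.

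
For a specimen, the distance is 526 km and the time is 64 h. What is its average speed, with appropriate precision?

average speed = 526 km ÷ 64 h = 8.21875 km/h.
526 has 3 significant figures; 64 has 2.
Division/multiplication keeps the fewest: 2 significant figures.
Rounded: 8.2 km/h.

8.2 km/h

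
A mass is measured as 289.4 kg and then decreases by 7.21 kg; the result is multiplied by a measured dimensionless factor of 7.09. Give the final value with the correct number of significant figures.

289.4 kg − 7.21 kg = 282.19 kg; the difference is limited to 1 decimal place (4 s.f.).
Carrying full precision, 282.19 × 7.09 = 2000.7271 kg; 7.09 has 3 s.f., so the result keeps min(4, 3) = 3 s.f.
Rounded to 3 significant figures: 2.00 × 10^3 kg.

2.00 × 10^3 kg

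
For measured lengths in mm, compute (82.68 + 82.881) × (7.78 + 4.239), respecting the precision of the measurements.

1.990 × 10^3 mm²

82.68 + 82.881 = 165.561, limited to 2 d.p. → 5 s.f.; 7.78 + 4.239 = 12.019, limited to 2 d.p. → 4 s.f.
Carrying full precision, 165.561 × 12.019 = 1989.877659; keep min(5, 4) = 4 s.f.
Rounded to 4 significant figures: 1.990 × 10^3 mm².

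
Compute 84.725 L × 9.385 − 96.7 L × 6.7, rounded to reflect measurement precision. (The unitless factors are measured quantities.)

84.725 × 9.385 = 795.144125 → 795.1 L (4 s.f., last digit at the 10^-1 place).
96.7 × 6.7 = 647.89 → 6.5 × 10^2 L (2 s.f., last digit at the 10^1 place).
Difference: 147.254125 L; keep the coarser place, 10^1.
Result: 1.5 × 10^2 L.

1.5 × 10^2 L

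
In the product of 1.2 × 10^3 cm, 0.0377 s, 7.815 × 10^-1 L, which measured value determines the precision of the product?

1.2 × 10^3 cm → 2 s.f.; 0.0377 s → 3 s.f.; 7.815 × 10^-1 L → 4 s.f.
The fewest is 2 significant figures, from 1.2 × 10^3 cm.

1.2 × 10^3 cm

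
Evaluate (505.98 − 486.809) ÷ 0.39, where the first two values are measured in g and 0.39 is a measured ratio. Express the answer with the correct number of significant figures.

49 g

505.98 g − 486.809 g = 19.171 g; the difference is limited to 2 decimal places (4 s.f.).
Carrying full precision, 19.171 ÷ 0.39 = 49.1564102564… g; 0.39 has 2 s.f., so the result keeps min(4, 2) = 2 s.f.
Rounded to 2 significant figures: 49 g.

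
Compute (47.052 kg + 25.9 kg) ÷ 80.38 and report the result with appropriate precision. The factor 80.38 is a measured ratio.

9.08 × 10⁻¹ kg

47.052 kg + 25.9 kg = 72.952 kg; the sum is limited to 1 decimal place (3 s.f.).
Carrying full precision, 72.952 ÷ 80.38 = 0.907588952476… kg; 80.38 has 4 s.f., so the result keeps min(3, 4) = 3 s.f.
Rounded to 3 significant figures: 9.08 × 10⁻¹ kg.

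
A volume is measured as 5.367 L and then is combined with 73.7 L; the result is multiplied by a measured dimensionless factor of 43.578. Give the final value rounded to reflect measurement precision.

3.45 × 10^3 L

5.367 L + 73.7 L = 79.067 L; the sum is limited to 1 decimal place (3 s.f.).
Carrying full precision, 79.067 × 43.578 = 3445.581726 L; 43.578 has 5 s.f., so the result keeps min(3, 5) = 3 s.f.
Rounded to 3 significant figures: 3.45 × 10^3 L.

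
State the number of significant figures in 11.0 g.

3

11.0: trailing zeros after a decimal point are significant.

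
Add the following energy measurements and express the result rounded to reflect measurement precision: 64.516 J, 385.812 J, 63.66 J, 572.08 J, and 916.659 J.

64.516 J + 385.812 J + 63.66 J + 572.08 J + 916.659 J = 2002.727 J.
Addition/subtraction keeps the fewest decimal places: 64.516 → 3 decimal places, 385.812 → 3 decimal places, 63.66 → 2 decimal places, 572.08 → 2 decimal places, 916.659 → 3 decimal places; limit is 2.
Rounded to 2 decimal places: 2002.73 J.

2002.73 J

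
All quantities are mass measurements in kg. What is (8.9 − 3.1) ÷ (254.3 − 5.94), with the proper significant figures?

0.023

8.9 − 3.1 = 5.8, limited to 1 d.p. → 2 s.f.; 254.3 − 5.94 = 248.36, limited to 1 d.p. → 4 s.f.
Carrying full precision, 5.8 ÷ 248.36 = 0.0233531969721…; keep min(2, 4) = 2 s.f.
Rounded to 2 significant figures: 0.023.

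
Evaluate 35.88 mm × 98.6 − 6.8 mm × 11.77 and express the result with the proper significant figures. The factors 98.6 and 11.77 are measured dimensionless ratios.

35.88 × 98.6 = 3537.768 → 3.54 × 10^3 mm (3 s.f., last digit at the 10^1 place).
6.8 × 11.77 = 80.036 → 8.0 × 10^1 mm (2 s.f., last digit at the 10^0 place).
Difference: 3457.732 mm; keep the coarser place, 10^1.
Result: 3.46 × 10^3 mm.

3.46 × 10^3 mm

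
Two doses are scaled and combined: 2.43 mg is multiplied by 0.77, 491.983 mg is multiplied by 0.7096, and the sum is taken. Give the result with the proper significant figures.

351.0 mg

2.43 × 0.77 = 1.8711 → 1.9 mg (2 s.f., last digit at the 10^-1 place).
491.983 × 0.7096 = 349.1111368 → 349.1 mg (4 s.f., last digit at the 10^-1 place).
Sum: 350.9822368 mg; keep the coarser place, 10^-1.
Result: 351.0 mg.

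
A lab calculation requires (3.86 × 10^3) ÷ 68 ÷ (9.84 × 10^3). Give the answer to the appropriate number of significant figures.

(3.86 × 10^3) ÷ 68 ÷ (9.84 × 10^3) = 0.005768770923…
Multiplication/division keeps the fewest significant figures: 3.86 × 10^3 → 3 s.f., 68 → 2 s.f., 9.84 × 10^3 → 3 s.f.; limit is 2.
Rounded to 2 significant figures: 0.0058.

0.0058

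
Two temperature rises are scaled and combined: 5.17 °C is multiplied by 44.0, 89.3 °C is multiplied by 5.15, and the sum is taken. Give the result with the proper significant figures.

5.17 × 44.0 = 227.48 → 227 °C (3 s.f., last digit at the 10^0 place).
89.3 × 5.15 = 459.895 → 460. °C (3 s.f., last digit at the 10^0 place).
Sum: 687.375 °C; keep the coarser place, 10^0.
Result: 687 °C.

687 °C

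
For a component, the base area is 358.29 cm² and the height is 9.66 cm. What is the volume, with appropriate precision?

volume = 358.29 cm² × 9.66 cm = 3461.0814 cm³.
358.29 has 5 significant figures; 9.66 has 3.
Division/multiplication keeps the fewest: 3 significant figures.
Rounded: 3.46 × 10^3 cm³.

3.46 × 10^3 cm³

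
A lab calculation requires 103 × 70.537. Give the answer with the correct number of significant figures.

103 × 70.537 = 7265.311
Multiplication/division keeps the fewest significant figures: 103 → 3 s.f., 70.537 → 5 s.f.; limit is 3.
Rounded to 3 significant figures: 7.27 × 10^3.

7.27 × 10^3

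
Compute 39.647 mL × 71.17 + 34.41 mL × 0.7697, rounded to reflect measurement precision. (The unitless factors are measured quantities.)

2.848 × 10³ mL

39.647 × 71.17 = 2821.67699 → 2822 mL (4 s.f., last digit at the 10^0 place).
34.41 × 0.7697 = 26.485377 → 26.49 mL (4 s.f., last digit at the 10^-2 place).
Sum: 2848.162367 mL; keep the coarser place, 10^0.
Result: 2.848 × 10³ mL.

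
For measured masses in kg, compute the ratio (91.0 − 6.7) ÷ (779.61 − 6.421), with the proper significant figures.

1.09 × 10^-1

91.0 − 6.7 = 84.3, limited to 1 d.p. → 3 s.f.; 779.61 − 6.421 = 773.189, limited to 2 d.p. → 5 s.f.
Carrying full precision, 84.3 ÷ 773.189 = 0.109028969631…; keep min(3, 5) = 3 s.f.
Rounded to 3 significant figures: 1.09 × 10^-1.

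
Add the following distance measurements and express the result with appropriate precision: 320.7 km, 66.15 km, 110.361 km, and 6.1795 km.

503.4 km

320.7 km + 66.15 km + 110.361 km + 6.1795 km = 503.3905 km.
Addition/subtraction keeps the fewest decimal places: 320.7 → 1 decimal place, 66.15 → 2 decimal places, 110.361 → 3 decimal places, 6.1795 → 4 decimal places; limit is 1.
Rounded to 1 decimal place: 503.4 km.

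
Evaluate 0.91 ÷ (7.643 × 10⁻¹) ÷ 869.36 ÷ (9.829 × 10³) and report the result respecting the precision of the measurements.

1.4 × 10⁻⁷

0.91 ÷ (7.643 × 10⁻¹) ÷ 869.36 ÷ (9.829 × 10³) = 1.39337669876 × 10^-7…
Multiplication/division keeps the fewest significant figures: 0.91 → 2 s.f., 7.643 × 10⁻¹ → 4 s.f., 869.36 → 5 s.f., 9.829 × 10³ → 4 s.f.; limit is 2.
Rounded to 2 significant figures: 1.4 × 10⁻⁷.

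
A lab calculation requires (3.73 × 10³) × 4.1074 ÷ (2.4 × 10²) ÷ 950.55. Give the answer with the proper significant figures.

6.7 × 10⁻²

(3.73 × 10³) × 4.1074 ÷ (2.4 × 10²) ÷ 950.55 = 0.0671567425876…
Multiplication/division keeps the fewest significant figures: 3.73 × 10³ → 3 s.f., 4.1074 → 5 s.f., 2.4 × 10² → 2 s.f., 950.55 → 5 s.f.; limit is 2.
Rounded to 2 significant figures: 6.7 × 10⁻².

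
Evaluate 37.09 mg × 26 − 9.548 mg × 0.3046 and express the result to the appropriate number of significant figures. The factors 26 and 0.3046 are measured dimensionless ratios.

37.09 × 26 = 964.34 → 9.6 × 10^2 mg (2 s.f., last digit at the 10^1 place).
9.548 × 0.3046 = 2.9083208 → 2.908 mg (4 s.f., last digit at the 10^-3 place).
Difference: 961.4316792 mg; keep the coarser place, 10^1.
Result: 9.6 × 10^2 mg.

9.6 × 10^2 mg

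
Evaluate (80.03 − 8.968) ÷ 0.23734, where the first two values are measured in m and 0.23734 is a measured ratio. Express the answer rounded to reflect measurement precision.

80.03 m − 8.968 m = 71.062 m; the difference is limited to 2 decimal places (4 s.f.).
Carrying full precision, 71.062 ÷ 0.23734 = 299.410128929… m; 0.23734 has 5 s.f., so the result keeps min(4, 5) = 4 s.f.
Rounded to 4 significant figures: 299.4 m.

299.4 m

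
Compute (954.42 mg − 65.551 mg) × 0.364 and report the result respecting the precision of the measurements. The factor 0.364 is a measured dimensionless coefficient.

324 mg

954.42 mg − 65.551 mg = 888.869 mg; the difference is limited to 2 decimal places (5 s.f.).
Carrying full precision, 888.869 × 0.364 = 323.548316 mg; 0.364 has 3 s.f., so the result keeps min(5, 3) = 3 s.f.
Rounded to 3 significant figures: 324 mg.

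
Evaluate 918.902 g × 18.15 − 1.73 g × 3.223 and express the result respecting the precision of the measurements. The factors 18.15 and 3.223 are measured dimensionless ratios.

1.667 × 10^4 g

918.902 × 18.15 = 16678.0713 → 1.668 × 10^4 g (4 s.f., last digit at the 10^1 place).
1.73 × 3.223 = 5.57579 → 5.58 g (3 s.f., last digit at the 10^-2 place).
Difference: 16672.49551 g; keep the coarser place, 10^1.
Result: 1.667 × 10^4 g.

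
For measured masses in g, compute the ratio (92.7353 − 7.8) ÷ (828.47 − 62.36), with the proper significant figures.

92.7353 − 7.8 = 84.9353, limited to 1 d.p. → 3 s.f.; 828.47 − 62.36 = 766.11, limited to 2 d.p. → 5 s.f.
Carrying full precision, 84.9353 ÷ 766.11 = 0.110865672031…; keep min(3, 5) = 3 s.f.
Rounded to 3 significant figures: 1.11 × 10^-1.

1.11 × 10^-1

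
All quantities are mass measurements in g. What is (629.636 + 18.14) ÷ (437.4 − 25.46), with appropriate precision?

629.636 + 18.14 = 647.776, limited to 2 d.p. → 5 s.f.; 437.4 − 25.46 = 411.94, limited to 1 d.p. → 4 s.f.
Carrying full precision, 647.776 ÷ 411.94 = 1.57250084964…; keep min(5, 4) = 4 s.f.
Rounded to 4 significant figures: 1.573.

1.573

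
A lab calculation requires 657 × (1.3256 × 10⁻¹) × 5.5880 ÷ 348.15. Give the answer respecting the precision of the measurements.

1.40

657 × (1.3256 × 10⁻¹) × 5.5880 ÷ 348.15 = 1.39787347109…
Multiplication/division keeps the fewest significant figures: 657 → 3 s.f., 1.3256 × 10⁻¹ → 5 s.f., 5.5880 → 5 s.f., 348.15 → 5 s.f.; limit is 3.
Rounded to 3 significant figures: 1.40.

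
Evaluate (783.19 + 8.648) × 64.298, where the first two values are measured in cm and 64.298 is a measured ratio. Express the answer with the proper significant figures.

50914 cm

783.19 cm + 8.648 cm = 791.838 cm; the sum is limited to 2 decimal places (5 s.f.).
Carrying full precision, 791.838 × 64.298 = 50913.599724 cm; 64.298 has 5 s.f., so the result keeps min(5, 5) = 5 s.f.
Rounded to 5 significant figures: 50914 cm.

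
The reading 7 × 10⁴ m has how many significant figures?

1

7 × 10⁴: in scientific notation every digit of the coefficient is significant.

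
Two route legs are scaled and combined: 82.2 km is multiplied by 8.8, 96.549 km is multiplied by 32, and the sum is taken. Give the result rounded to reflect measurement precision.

3.8 × 10^3 km

82.2 × 8.8 = 723.36 → 7.2 × 10^2 km (2 s.f., last digit at the 10^1 place).
96.549 × 32 = 3089.568 → 3.1 × 10^3 km (2 s.f., last digit at the 10^2 place).
Sum: 3812.928 km; keep the coarser place, 10^2.
Result: 3.8 × 10^3 km.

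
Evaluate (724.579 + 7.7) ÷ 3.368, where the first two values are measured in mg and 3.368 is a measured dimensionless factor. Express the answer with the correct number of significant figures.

724.579 mg + 7.7 mg = 732.279 mg; the sum is limited to 1 decimal place (4 s.f.).
Carrying full precision, 732.279 ÷ 3.368 = 217.422505938… mg; 3.368 has 4 s.f., so the result keeps min(4, 4) = 4 s.f.
Rounded to 4 significant figures: 217.4 mg.

217.4 mg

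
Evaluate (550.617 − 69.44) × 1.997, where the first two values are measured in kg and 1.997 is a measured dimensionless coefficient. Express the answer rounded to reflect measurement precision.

960.9 kg

550.617 kg − 69.44 kg = 481.177 kg; the difference is limited to 2 decimal places (5 s.f.).
Carrying full precision, 481.177 × 1.997 = 960.910469 kg; 1.997 has 4 s.f., so the result keeps min(5, 4) = 4 s.f.
Rounded to 4 significant figures: 960.9 kg.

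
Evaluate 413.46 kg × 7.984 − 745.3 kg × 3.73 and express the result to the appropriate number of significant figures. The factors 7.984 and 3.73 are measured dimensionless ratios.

413.46 × 7.984 = 3301.06464 → 3301 kg (4 s.f., last digit at the 10^0 place).
745.3 × 3.73 = 2779.969 → 2.78 × 10^3 kg (3 s.f., last digit at the 10^1 place).
Difference: 521.09564 kg; keep the coarser place, 10^1.
Result: 5.2 × 10^2 kg.

5.2 × 10^2 kg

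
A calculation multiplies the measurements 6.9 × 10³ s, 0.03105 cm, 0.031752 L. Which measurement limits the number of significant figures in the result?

6.9 × 10³ s

6.9 × 10³ s → 2 s.f.; 0.03105 cm → 4 s.f.; 0.031752 L → 5 s.f.
The fewest is 2 significant figures, from 6.9 × 10³ s.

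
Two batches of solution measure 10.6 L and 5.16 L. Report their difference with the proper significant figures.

5.4 L

10.6 L − 5.16 L = 5.44 L.
Addition/subtraction keeps the fewest decimal places: 10.6 → 1 decimal place, 5.16 → 2 decimal places; limit is 1.
Rounded to 1 decimal place: 5.4 L.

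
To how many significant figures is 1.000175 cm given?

1.000175: zeros between nonzero digits are significant.

7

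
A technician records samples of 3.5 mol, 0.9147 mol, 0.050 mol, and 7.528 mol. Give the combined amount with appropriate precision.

12.0 mol

3.5 mol + 0.9147 mol + 0.050 mol + 7.528 mol = 11.9927 mol.
Addition/subtraction keeps the fewest decimal places: 3.5 → 1 decimal place, 0.9147 → 4 decimal places, 0.050 → 3 decimal places, 7.528 → 3 decimal places; limit is 1.
Rounded to 1 decimal place: 12.0 mol.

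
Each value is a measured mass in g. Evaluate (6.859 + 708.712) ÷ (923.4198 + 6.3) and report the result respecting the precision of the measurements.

0.7697

6.859 + 708.712 = 715.571, limited to 3 d.p. → 6 s.f.; 923.4198 + 6.3 = 929.7198, limited to 1 d.p. → 4 s.f.
Carrying full precision, 715.571 ÷ 929.7198 = 0.769663074832…; keep min(6, 4) = 4 s.f.
Rounded to 4 significant figures: 0.7697.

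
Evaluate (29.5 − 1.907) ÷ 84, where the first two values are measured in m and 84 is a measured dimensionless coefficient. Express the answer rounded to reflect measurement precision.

0.33 m

29.5 m − 1.907 m = 27.593 m; the difference is limited to 1 decimal place (3 s.f.).
Carrying full precision, 27.593 ÷ 84 = 0.328488095238… m; 84 has 2 s.f., so the result keeps min(3, 2) = 2 s.f.
Rounded to 2 significant figures: 0.33 m.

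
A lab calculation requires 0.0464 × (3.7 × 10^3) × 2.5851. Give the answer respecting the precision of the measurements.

0.0464 × (3.7 × 10^3) × 2.5851 = 443.809968
Multiplication/division keeps the fewest significant figures: 0.0464 → 3 s.f., 3.7 × 10^3 → 2 s.f., 2.5851 → 5 s.f.; limit is 2.
Rounded to 2 significant figures: 4.4 × 10^2.

4.4 × 10^2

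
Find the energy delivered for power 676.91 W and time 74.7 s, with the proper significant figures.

energy delivered = 676.91 W × 74.7 s = 50565.177 J.
676.91 has 5 significant figures; 74.7 has 3.
Division/multiplication keeps the fewest: 3 significant figures.
Rounded: 5.06 × 10⁴ J.

5.06 × 10⁴ J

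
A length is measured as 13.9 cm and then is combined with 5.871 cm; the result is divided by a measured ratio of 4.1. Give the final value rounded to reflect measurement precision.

13.9 cm + 5.871 cm = 19.771 cm; the sum is limited to 1 decimal place (3 s.f.).
Carrying full precision, 19.771 ÷ 4.1 = 4.82219512195… cm; 4.1 has 2 s.f., so the result keeps min(3, 2) = 2 s.f.
Rounded to 2 significant figures: 4.8 cm.

4.8 cm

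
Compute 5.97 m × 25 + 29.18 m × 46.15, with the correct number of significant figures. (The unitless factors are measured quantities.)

1.50 × 10³ m

5.97 × 25 = 149.25 → 1.5 × 10² m (2 s.f., last digit at the 10^1 place).
29.18 × 46.15 = 1346.657 → 1347 m (4 s.f., last digit at the 10^0 place).
Sum: 1495.907 m; keep the coarser place, 10^1.
Result: 1.50 × 10³ m.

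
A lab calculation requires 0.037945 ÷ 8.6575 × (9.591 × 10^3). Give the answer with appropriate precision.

0.037945 ÷ 8.6575 × (9.591 × 10^3) = 42.0364418135…
Multiplication/division keeps the fewest significant figures: 0.037945 → 5 s.f., 8.6575 → 5 s.f., 9.591 × 10^3 → 4 s.f.; limit is 4.
Rounded to 4 significant figures: 42.04.

42.04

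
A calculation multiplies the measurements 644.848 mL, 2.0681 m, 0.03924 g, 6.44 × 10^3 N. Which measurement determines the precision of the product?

6.44 × 10^3 N

644.848 mL → 6 s.f.; 2.0681 m → 5 s.f.; 0.03924 g → 4 s.f.; 6.44 × 10^3 N → 3 s.f.
The fewest is 3 significant figures, from 6.44 × 10^3 N.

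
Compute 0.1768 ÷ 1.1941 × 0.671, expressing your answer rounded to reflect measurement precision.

0.1768 ÷ 1.1941 × 0.671 = 0.0993491332384…
Multiplication/division keeps the fewest significant figures: 0.1768 → 4 s.f., 1.1941 → 5 s.f., 0.671 → 3 s.f.; limit is 3.
Rounded to 3 significant figures: 0.0993.

0.0993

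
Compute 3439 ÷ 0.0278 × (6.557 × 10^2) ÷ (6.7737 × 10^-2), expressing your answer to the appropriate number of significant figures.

3439 ÷ 0.0278 × (6.557 × 10^2) ÷ (6.7737 × 10^-2) = 1.19747541353 × 10^9…
Multiplication/division keeps the fewest significant figures: 3439 → 4 s.f., 0.0278 → 3 s.f., 6.557 × 10^2 → 4 s.f., 6.7737 × 10^-2 → 5 s.f.; limit is 3.
Rounded to 3 significant figures: 1.20 × 10^9.

1.20 × 10^9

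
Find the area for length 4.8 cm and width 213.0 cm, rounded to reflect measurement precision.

area = 4.8 cm × 213.0 cm = 1022.4 cm².
4.8 has 2 significant figures; 213.0 has 4.
Division/multiplication keeps the fewest: 2 significant figures.
Rounded: 1.0 × 10³ cm².

1.0 × 10³ cm²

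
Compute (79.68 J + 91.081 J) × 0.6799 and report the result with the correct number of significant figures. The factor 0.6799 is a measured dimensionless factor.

116.1 J

79.68 J + 91.081 J = 170.761 J; the sum is limited to 2 decimal places (5 s.f.).
Carrying full precision, 170.761 × 0.6799 = 116.1004039 J; 0.6799 has 4 s.f., so the result keeps min(5, 4) = 4 s.f.
Rounded to 4 significant figures: 116.1 J.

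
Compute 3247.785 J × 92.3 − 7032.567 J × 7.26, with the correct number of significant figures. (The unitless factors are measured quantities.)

2.49 × 10⁵ J

3247.785 × 92.3 = 299770.5555 → 3.00 × 10⁵ J (3 s.f., last digit at the 10^3 place).
7032.567 × 7.26 = 51056.43642 → 5.11 × 10⁴ J (3 s.f., last digit at the 10^2 place).
Difference: 248714.11908 J; keep the coarser place, 10^3.
Result: 2.49 × 10⁵ J.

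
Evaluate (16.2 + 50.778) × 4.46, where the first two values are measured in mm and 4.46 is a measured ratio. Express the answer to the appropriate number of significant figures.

299 mm

16.2 mm + 50.778 mm = 66.978 mm; the sum is limited to 1 decimal place (3 s.f.).
Carrying full precision, 66.978 × 4.46 = 298.72188 mm; 4.46 has 3 s.f., so the result keeps min(3, 3) = 3 s.f.
Rounded to 3 significant figures: 299 mm.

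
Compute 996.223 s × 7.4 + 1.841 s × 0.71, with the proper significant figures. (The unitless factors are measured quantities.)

7.4 × 10^3 s

996.223 × 7.4 = 7372.0502 → 7.4 × 10^3 s (2 s.f., last digit at the 10^2 place).
1.841 × 0.71 = 1.30711 → 1.3 s (2 s.f., last digit at the 10^-1 place).
Sum: 7373.35731 s; keep the coarser place, 10^2.
Result: 7.4 × 10^3 s.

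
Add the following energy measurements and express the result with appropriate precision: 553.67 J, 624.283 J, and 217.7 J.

1.3957 × 10^3 J

553.67 J + 624.283 J + 217.7 J = 1395.653 J.
Addition/subtraction keeps the fewest decimal places: 553.67 → 2 decimal places, 624.283 → 3 decimal places, 217.7 → 1 decimal place; limit is 1.
Rounded to 1 decimal place: 1.3957 × 10^3 J.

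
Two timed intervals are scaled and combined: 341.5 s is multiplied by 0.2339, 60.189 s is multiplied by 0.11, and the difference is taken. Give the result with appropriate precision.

341.5 × 0.2339 = 79.87685 → 79.88 s (4 s.f., last digit at the 10^-2 place).
60.189 × 0.11 = 6.62079 → 6.6 s (2 s.f., last digit at the 10^-1 place).
Difference: 73.25606 s; keep the coarser place, 10^-1.
Result: 73.3 s.

73.3 s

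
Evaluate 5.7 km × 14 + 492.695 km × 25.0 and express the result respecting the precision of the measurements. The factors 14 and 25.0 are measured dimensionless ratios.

1.24 × 10^4 km

5.7 × 14 = 79.8 → 8.0 × 10^1 km (2 s.f., last digit at the 10^0 place).
492.695 × 25.0 = 12317.375 → 1.23 × 10^4 km (3 s.f., last digit at the 10^2 place).
Sum: 12397.175 km; keep the coarser place, 10^2.
Result: 1.24 × 10^4 km.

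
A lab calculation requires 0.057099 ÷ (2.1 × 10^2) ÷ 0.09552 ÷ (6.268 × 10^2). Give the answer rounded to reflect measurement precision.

4.5 × 10^-6

0.057099 ÷ (2.1 × 10^2) ÷ 0.09552 ÷ (6.268 × 10^2) = 0.00000454135974491…
Multiplication/division keeps the fewest significant figures: 0.057099 → 5 s.f., 2.1 × 10^2 → 2 s.f., 0.09552 → 4 s.f., 6.268 × 10^2 → 4 s.f.; limit is 2.
Rounded to 2 significant figures: 4.5 × 10^-6.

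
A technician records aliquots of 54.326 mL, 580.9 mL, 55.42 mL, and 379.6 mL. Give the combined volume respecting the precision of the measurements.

54.326 mL + 580.9 mL + 55.42 mL + 379.6 mL = 1070.246 mL.
Addition/subtraction keeps the fewest decimal places: 54.326 → 3 decimal places, 580.9 → 1 decimal place, 55.42 → 2 decimal places, 379.6 → 1 decimal place; limit is 1.
Rounded to 1 decimal place: 1070.2 mL.

1070.2 mL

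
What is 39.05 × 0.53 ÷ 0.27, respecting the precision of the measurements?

77

39.05 × 0.53 ÷ 0.27 = 76.6537037037…
Multiplication/division keeps the fewest significant figures: 39.05 → 4 s.f., 0.53 → 2 s.f., 0.27 → 2 s.f.; limit is 2.
Rounded to 2 significant figures: 77.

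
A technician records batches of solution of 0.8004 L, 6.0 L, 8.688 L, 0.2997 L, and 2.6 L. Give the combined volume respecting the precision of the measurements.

18.4 L

0.8004 L + 6.0 L + 8.688 L + 0.2997 L + 2.6 L = 18.3881 L.
Addition/subtraction keeps the fewest decimal places: 0.8004 → 4 decimal places, 6.0 → 1 decimal place, 8.688 → 3 decimal places, 0.2997 → 4 decimal places, 2.6 → 1 decimal place; limit is 1.
Rounded to 1 decimal place: 18.4 L.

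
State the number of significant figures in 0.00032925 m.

0.00032925: leading zeros are not significant.

5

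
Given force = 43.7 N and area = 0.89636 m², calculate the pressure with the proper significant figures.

pressure = 43.7 N ÷ 0.89636 m² = 48.7527332768… Pa.
43.7 has 3 significant figures; 0.89636 has 5.
Division/multiplication keeps the fewest: 3 significant figures.
Rounded: 48.8 Pa.

48.8 Pa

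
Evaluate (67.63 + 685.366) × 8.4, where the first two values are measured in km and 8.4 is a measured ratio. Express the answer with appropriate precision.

67.63 km + 685.366 km = 752.996 km; the sum is limited to 2 decimal places (5 s.f.).
Carrying full precision, 752.996 × 8.4 = 6325.1664 km; 8.4 has 2 s.f., so the result keeps min(5, 2) = 2 s.f.
Rounded to 2 significant figures: 6.3 × 10^3 km.

6.3 × 10^3 km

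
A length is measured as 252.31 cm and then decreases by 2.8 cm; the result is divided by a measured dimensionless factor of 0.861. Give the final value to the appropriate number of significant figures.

290. cm

252.31 cm − 2.8 cm = 249.51 cm; the difference is limited to 1 decimal place (4 s.f.).
Carrying full precision, 249.51 ÷ 0.861 = 289.790940767… cm; 0.861 has 3 s.f., so the result keeps min(4, 3) = 3 s.f.
Rounded to 3 significant figures: 290. cm.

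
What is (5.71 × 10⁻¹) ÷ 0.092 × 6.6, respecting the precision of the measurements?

41

(5.71 × 10⁻¹) ÷ 0.092 × 6.6 = 40.9630434783…
Multiplication/division keeps the fewest significant figures: 5.71 × 10⁻¹ → 3 s.f., 0.092 → 2 s.f., 6.6 → 2 s.f.; limit is 2.
Rounded to 2 significant figures: 41.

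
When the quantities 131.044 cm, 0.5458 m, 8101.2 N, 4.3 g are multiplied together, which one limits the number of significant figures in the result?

4.3 g

131.044 cm → 6 s.f.; 0.5458 m → 4 s.f.; 8101.2 N → 5 s.f.; 4.3 g → 2 s.f.
The fewest is 2 significant figures, from 4.3 g.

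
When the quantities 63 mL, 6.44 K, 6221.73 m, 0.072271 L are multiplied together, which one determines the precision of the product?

63 mL → 2 s.f.; 6.44 K → 3 s.f.; 6221.73 m → 6 s.f.; 0.072271 L → 5 s.f.
The fewest is 2 significant figures, from 63 mL.

63 mL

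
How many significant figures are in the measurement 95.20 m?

4

95.20: trailing zeros after a decimal point are significant.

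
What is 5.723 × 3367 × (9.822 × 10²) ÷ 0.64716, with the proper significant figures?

2.925 × 10⁷

5.723 × 3367 × (9.822 × 10²) ÷ 0.64716 = 29245235.6916…
Multiplication/division keeps the fewest significant figures: 5.723 → 4 s.f., 3367 → 4 s.f., 9.822 × 10² → 4 s.f., 0.64716 → 5 s.f.; limit is 4.
Rounded to 4 significant figures: 2.925 × 10⁷.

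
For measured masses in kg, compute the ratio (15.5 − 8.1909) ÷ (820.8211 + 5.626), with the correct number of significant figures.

0.0088

15.5 − 8.1909 = 7.3091, limited to 1 d.p. → 2 s.f.; 820.8211 + 5.626 = 826.4471, limited to 3 d.p. → 6 s.f.
Carrying full precision, 7.3091 ÷ 826.4471 = 0.00884400223559…; keep min(2, 6) = 2 s.f.
Rounded to 2 significant figures: 0.0088.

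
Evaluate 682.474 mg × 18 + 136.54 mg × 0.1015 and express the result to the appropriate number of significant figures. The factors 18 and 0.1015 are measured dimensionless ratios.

1.2 × 10⁴ mg

682.474 × 18 = 12284.532 → 1.2 × 10⁴ mg (2 s.f., last digit at the 10^3 place).
136.54 × 0.1015 = 13.85881 → 13.86 mg (4 s.f., last digit at the 10^-2 place).
Sum: 12298.39081 mg; keep the coarser place, 10^3.
Result: 1.2 × 10⁴ mg.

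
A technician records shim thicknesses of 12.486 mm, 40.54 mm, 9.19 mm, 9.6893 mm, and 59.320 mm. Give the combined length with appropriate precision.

12.486 mm + 40.54 mm + 9.19 mm + 9.6893 mm + 59.320 mm = 131.2253 mm.
Addition/subtraction keeps the fewest decimal places: 12.486 → 3 decimal places, 40.54 → 2 decimal places, 9.19 → 2 decimal places, 9.6893 → 4 decimal places, 59.320 → 3 decimal places; limit is 2.
Rounded to 2 decimal places: 131.23 mm.

131.23 mm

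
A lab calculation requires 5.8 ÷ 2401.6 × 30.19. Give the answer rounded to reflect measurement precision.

5.8 ÷ 2401.6 × 30.19 = 0.0729105596269…
Multiplication/division keeps the fewest significant figures: 5.8 → 2 s.f., 2401.6 → 5 s.f., 30.19 → 4 s.f.; limit is 2.
Rounded to 2 significant figures: 7.3 × 10^-2.

7.3 × 10^-2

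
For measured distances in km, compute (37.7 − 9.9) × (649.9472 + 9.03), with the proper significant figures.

37.7 − 9.9 = 27.8, limited to 1 d.p. → 3 s.f.; 649.9472 + 9.03 = 658.9772, limited to 2 d.p. → 5 s.f.
Carrying full precision, 27.8 × 658.9772 = 18319.56616; keep min(3, 5) = 3 s.f.
Rounded to 3 significant figures: 1.83 × 10^4 km².

1.83 × 10^4 km²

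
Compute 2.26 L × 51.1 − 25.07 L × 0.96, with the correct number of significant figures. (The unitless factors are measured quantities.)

91 L

2.26 × 51.1 = 115.486 → 1.15 × 10^2 L (3 s.f., last digit at the 10^0 place).
25.07 × 0.96 = 24.0672 → 24 L (2 s.f., last digit at the 10^0 place).
Difference: 91.4188 L; keep the coarser place, 10^0.
Result: 91 L.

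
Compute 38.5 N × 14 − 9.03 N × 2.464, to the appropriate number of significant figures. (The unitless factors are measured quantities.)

38.5 × 14 = 539 → 5.4 × 10^2 N (2 s.f., last digit at the 10^1 place).
9.03 × 2.464 = 22.24992 → 22.2 N (3 s.f., last digit at the 10^-1 place).
Difference: 516.75008 N; keep the coarser place, 10^1.
Result: 5.2 × 10^2 N.

5.2 × 10^2 N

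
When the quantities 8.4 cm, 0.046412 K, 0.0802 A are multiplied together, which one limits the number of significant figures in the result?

8.4 cm

8.4 cm → 2 s.f.; 0.046412 K → 5 s.f.; 0.0802 A → 3 s.f.
The fewest is 2 significant figures, from 8.4 cm.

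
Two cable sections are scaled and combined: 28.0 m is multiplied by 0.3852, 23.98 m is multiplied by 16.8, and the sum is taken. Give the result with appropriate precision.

28.0 × 0.3852 = 10.7856 → 10.8 m (3 s.f., last digit at the 10^-1 place).
23.98 × 16.8 = 402.864 → 403 m (3 s.f., last digit at the 10^0 place).
Sum: 413.6496 m; keep the coarser place, 10^0.
Result: 4.14 × 10² m.

4.14 × 10² m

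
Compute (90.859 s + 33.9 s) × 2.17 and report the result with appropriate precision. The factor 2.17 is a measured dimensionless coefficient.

90.859 s + 33.9 s = 124.759 s; the sum is limited to 1 decimal place (4 s.f.).
Carrying full precision, 124.759 × 2.17 = 270.72703 s; 2.17 has 3 s.f., so the result keeps min(4, 3) = 3 s.f.
Rounded to 3 significant figures: 271 s.

271 s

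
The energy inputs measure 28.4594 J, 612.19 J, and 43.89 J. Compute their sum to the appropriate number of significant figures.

684.54 J

28.4594 J + 612.19 J + 43.89 J = 684.5394 J.
Addition/subtraction keeps the fewest decimal places: 28.4594 → 4 decimal places, 612.19 → 2 decimal places, 43.89 → 2 decimal places; limit is 2.
Rounded to 2 decimal places: 684.54 J.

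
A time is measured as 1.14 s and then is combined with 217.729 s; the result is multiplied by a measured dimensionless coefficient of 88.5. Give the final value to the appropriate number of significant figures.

1.94 × 10⁴ s

1.14 s + 217.729 s = 218.869 s; the sum is limited to 2 decimal places (5 s.f.).
Carrying full precision, 218.869 × 88.5 = 19369.9065 s; 88.5 has 3 s.f., so the result keeps min(5, 3) = 3 s.f.
Rounded to 3 significant figures: 1.94 × 10⁴ s.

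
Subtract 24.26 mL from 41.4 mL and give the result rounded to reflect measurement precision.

17.1 mL

41.4 mL − 24.26 mL = 17.14 mL.
Addition/subtraction keeps the fewest decimal places: 41.4 → 1 decimal place, 24.26 → 2 decimal places; limit is 1.
Rounded to 1 decimal place: 17.1 mL.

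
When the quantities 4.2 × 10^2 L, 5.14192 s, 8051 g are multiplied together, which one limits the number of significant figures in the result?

4.2 × 10^2 L

4.2 × 10^2 L → 2 s.f.; 5.14192 s → 6 s.f.; 8051 g → 4 s.f.
The fewest is 2 significant figures, from 4.2 × 10^2 L.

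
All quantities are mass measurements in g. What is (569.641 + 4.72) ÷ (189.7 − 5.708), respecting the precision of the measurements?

3.122

569.641 + 4.72 = 574.361, limited to 2 d.p. → 5 s.f.; 189.7 − 5.708 = 183.992, limited to 1 d.p. → 4 s.f.
Carrying full precision, 574.361 ÷ 183.992 = 3.12166289839…; keep min(5, 4) = 4 s.f.
Rounded to 4 significant figures: 3.122.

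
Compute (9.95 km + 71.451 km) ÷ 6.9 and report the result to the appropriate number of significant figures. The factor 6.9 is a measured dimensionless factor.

12 km

9.95 km + 71.451 km = 81.401 km; the sum is limited to 2 decimal places (4 s.f.).
Carrying full precision, 81.401 ÷ 6.9 = 11.7972463768… km; 6.9 has 2 s.f., so the result keeps min(4, 2) = 2 s.f.
Rounded to 2 significant figures: 12 km.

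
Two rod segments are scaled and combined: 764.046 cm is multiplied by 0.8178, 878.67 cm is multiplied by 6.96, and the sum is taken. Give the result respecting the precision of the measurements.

764.046 × 0.8178 = 624.8368188 → 624.8 cm (4 s.f., last digit at the 10^-1 place).
878.67 × 6.96 = 6115.5432 → 6.12 × 10^3 cm (3 s.f., last digit at the 10^1 place).
Sum: 6740.3800188 cm; keep the coarser place, 10^1.
Result: 6.74 × 10^3 cm.

6.74 × 10^3 cm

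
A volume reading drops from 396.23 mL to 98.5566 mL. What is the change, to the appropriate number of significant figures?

297.67 mL

396.23 mL − 98.5566 mL = 297.6734 mL.
Addition/subtraction keeps the fewest decimal places: 396.23 → 2 decimal places, 98.5566 → 4 decimal places; limit is 2.
Rounded to 2 decimal places: 297.67 mL.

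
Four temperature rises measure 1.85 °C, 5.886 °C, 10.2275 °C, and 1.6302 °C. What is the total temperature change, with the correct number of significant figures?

19.59 °C

1.85 °C + 5.886 °C + 10.2275 °C + 1.6302 °C = 19.5937 °C.
Addition/subtraction keeps the fewest decimal places: 1.85 → 2 decimal places, 5.886 → 3 decimal places, 10.2275 → 4 decimal places, 1.6302 → 4 decimal places; limit is 2.
Rounded to 2 decimal places: 19.59 °C.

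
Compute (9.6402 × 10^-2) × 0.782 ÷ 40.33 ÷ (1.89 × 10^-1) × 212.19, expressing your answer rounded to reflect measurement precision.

2.10

(9.6402 × 10^-2) × 0.782 ÷ 40.33 ÷ (1.89 × 10^-1) × 212.19 = 2.09859040917…
Multiplication/division keeps the fewest significant figures: 9.6402 × 10^-2 → 5 s.f., 0.782 → 3 s.f., 40.33 → 4 s.f., 1.89 × 10^-1 → 3 s.f., 212.19 → 5 s.f.; limit is 3.
Rounded to 3 significant figures: 2.10.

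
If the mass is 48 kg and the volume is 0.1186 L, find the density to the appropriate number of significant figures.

4.0 × 10² kg/L

density = 48 kg ÷ 0.1186 L = 404.721753794… kg/L.
48 has 2 significant figures; 0.1186 has 4.
Division/multiplication keeps the fewest: 2 significant figures.
Rounded: 4.0 × 10² kg/L.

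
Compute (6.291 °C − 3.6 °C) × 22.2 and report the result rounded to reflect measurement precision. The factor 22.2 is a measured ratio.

6.291 °C − 3.6 °C = 2.691 °C; the difference is limited to 1 decimal place (2 s.f.).
Carrying full precision, 2.691 × 22.2 = 59.7402 °C; 22.2 has 3 s.f., so the result keeps min(2, 3) = 2 s.f.
Rounded to 2 significant figures: 60. °C.

60. °C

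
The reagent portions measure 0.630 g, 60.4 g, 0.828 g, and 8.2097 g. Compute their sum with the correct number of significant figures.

70.1 g

0.630 g + 60.4 g + 0.828 g + 8.2097 g = 70.0677 g.
Addition/subtraction keeps the fewest decimal places: 0.630 → 3 decimal places, 60.4 → 1 decimal place, 0.828 → 3 decimal places, 8.2097 → 4 decimal places; limit is 1.
Rounded to 1 decimal place: 70.1 g.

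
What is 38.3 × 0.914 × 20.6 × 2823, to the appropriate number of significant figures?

2.04 × 10⁶

38.3 × 0.914 × 20.6 × 2823 = 2035743.55356
Multiplication/division keeps the fewest significant figures: 38.3 → 3 s.f., 0.914 → 3 s.f., 20.6 → 3 s.f., 2823 → 4 s.f.; limit is 3.
Rounded to 3 significant figures: 2.04 × 10⁶.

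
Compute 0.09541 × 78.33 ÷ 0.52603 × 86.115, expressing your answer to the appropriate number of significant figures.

1223

0.09541 × 78.33 ÷ 0.52603 × 86.115 = 1223.46152179…
Multiplication/division keeps the fewest significant figures: 0.09541 → 4 s.f., 78.33 → 4 s.f., 0.52603 → 5 s.f., 86.115 → 5 s.f.; limit is 4.
Rounded to 4 significant figures: 1223.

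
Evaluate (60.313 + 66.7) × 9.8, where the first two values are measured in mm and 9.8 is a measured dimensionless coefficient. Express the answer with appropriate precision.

1.2 × 10³ mm

60.313 mm + 66.7 mm = 127.013 mm; the sum is limited to 1 decimal place (4 s.f.).
Carrying full precision, 127.013 × 9.8 = 1244.7274 mm; 9.8 has 2 s.f., so the result keeps min(4, 2) = 2 s.f.
Rounded to 2 significant figures: 1.2 × 10³ mm.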